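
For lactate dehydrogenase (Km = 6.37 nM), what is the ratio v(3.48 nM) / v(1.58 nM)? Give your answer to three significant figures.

Since Vmax cancels, v₂/v₁ = [S]₂(Km+[S]₁) / [S]₁(Km+[S]₂).
= 3.48×(6.37+1.58) / (1.58×(6.37+3.48)) = 27.67/15.56 = 1.78.

1.78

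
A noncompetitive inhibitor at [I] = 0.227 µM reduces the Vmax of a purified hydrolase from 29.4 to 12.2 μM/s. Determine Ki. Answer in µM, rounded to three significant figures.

0.161 µM

Noncompetitive: Vmax,app = Vmax/α with α = 1 + [I]/Ki.
α = Vmax/Vmax,app = 29.4/12.2 = 2.410.
Since α = 1 + [I]/Ki, [I]/Ki = 2.410 − 1 = 1.410 and Ki = 0.227/1.410 = 0.161 µM.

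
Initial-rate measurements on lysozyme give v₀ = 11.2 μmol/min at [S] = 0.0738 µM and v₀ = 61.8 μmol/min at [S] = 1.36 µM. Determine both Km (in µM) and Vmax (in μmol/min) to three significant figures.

From v = Vmax[S]/(Km+[S]), each point gives Vmax = v(Km+[S])/[S].
Equating: 11.2(Km+0.0738)/0.0738 = 61.8(Km+1.36)/1.36.
151.8·Km + 11.2 = 45.44·Km + 61.8, so (151.8 − 45.44)·Km = 61.8 − 11.2.
Km = 50.60/106.3 = 0.476 µM; then Vmax = 11.2(0.476+0.0738)/0.0738 = 83.4 μmol/min.

Km = 0.476 µM; Vmax = 83.4 μmol/min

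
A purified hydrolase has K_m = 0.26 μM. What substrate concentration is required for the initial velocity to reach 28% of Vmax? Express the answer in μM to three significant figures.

0.101 μM

v/Vmax = [S]/(Km+[S]) = 0.28, so [S] = Km·0.28/(1 − 0.28) = 0.26 × 0.3889.
[S] = 0.101 μM.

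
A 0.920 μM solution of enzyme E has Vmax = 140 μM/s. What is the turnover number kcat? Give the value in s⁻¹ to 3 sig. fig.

kcat = Vmax/[E]total = 140 μM/s / 0.920 μM = 152 s⁻¹.

152 s⁻¹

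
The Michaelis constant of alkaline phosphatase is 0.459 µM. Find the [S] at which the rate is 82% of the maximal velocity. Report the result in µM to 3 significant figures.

v/Vmax = [S]/(Km+[S]) = 0.82, so [S] = Km·0.82/(1 − 0.82) = 0.459 × 4.556.
[S] = 2.09 µM.

2.09 µM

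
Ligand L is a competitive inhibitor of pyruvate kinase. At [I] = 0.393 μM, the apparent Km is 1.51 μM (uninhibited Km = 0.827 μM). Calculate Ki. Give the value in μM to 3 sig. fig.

Competitive: Km,app = α·Km with α = 1 + [I]/Ki.
α = Km,app/Km = 1.51/0.827 = 1.826.
Ki = [I]/(α − 1) = 0.393/0.8259 = 0.476 μM.

0.476 μM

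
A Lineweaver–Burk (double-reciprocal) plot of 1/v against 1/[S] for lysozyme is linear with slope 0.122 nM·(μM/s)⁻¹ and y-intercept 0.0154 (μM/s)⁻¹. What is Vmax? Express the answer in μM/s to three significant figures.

The y-intercept of a Lineweaver–Burk plot equals 1/Vmax, so Vmax = 1/0.0154 = 64.9 μM/s.

64.9 μM/s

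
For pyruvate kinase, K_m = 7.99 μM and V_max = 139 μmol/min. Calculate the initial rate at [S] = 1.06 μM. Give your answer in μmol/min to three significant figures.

[S]/(Km+[S]) = 1.06/9.050 = 0.1171, the fractional saturation.
v = 0.1171 × Vmax = 0.1171 × 139 = 16.3 μmol/min.

16.3 μmol/min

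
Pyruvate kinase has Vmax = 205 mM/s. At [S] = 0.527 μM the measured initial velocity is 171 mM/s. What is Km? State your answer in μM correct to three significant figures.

0.105 μM

From v = Vmax[S]/(Km+[S]), Km = [S](Vmax − v)/v.
Km = 0.527 × (205 − 171) / 171 = 17.92/171 = 0.105 μM.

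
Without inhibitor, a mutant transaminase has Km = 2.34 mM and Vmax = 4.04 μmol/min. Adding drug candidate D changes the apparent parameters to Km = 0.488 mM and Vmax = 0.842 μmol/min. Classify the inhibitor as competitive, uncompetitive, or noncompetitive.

uncompetitive

Both Km and Vmax decrease by the same factor (~4.80-fold) — characteristic of uncompetitive inhibition.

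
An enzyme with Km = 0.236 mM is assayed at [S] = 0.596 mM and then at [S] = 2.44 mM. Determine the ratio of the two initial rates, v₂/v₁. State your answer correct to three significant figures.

1.27

Since Vmax cancels, v₂/v₁ = [S]₂(Km+[S]₁) / [S]₁(Km+[S]₂).
= 2.44×(0.236+0.596) / (0.596×(0.236+2.44)) = 2.030/1.595 = 1.27.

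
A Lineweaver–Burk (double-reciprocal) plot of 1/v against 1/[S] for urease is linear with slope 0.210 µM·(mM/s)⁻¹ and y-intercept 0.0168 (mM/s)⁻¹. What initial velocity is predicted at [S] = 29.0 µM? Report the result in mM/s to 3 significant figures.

The y-intercept is 1/Vmax, so Vmax = 1/0.0168 = 59.5 mM/s.
The slope is Km/Vmax, so Km = 0.210 × 59.5 = 12.5 µM.
Then v = 59.5 × 29.0/(12.5 + 29.0) = 41.6 mM/s.

41.6 mM/s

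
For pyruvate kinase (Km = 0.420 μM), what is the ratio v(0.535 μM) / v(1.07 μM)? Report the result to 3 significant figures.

0.780

Since Vmax cancels, v₂/v₁ = [S]₂(Km+[S]₁) / [S]₁(Km+[S]₂).
= 0.535×(0.420+1.07) / (1.07×(0.420+0.535)) = 0.7972/1.022 = 0.780.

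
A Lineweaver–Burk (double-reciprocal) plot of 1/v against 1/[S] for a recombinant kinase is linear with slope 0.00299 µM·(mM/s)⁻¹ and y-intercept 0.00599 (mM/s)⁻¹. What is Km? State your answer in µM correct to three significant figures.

y-intercept = 1/Vmax ⇒ Vmax = 167 mM/s; slope = Km/Vmax ⇒ Km = slope × Vmax.
Km = 0.00299 × 167 = 0.499 µM.

0.499 µM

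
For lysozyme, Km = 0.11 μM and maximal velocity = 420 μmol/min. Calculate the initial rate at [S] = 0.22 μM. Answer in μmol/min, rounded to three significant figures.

280 μmol/min

v = Vmax·[S]/(Km + [S]) = 420 × 0.22 / (0.11 + 0.22)
  = 92.40 / 0.3300 = 280 μmol/min.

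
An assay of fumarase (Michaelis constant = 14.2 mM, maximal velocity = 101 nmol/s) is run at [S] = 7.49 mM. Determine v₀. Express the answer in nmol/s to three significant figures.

[S]/(Km+[S]) = 7.49/21.69 = 0.3453, the fractional saturation.
v = 0.3453 × Vmax = 0.3453 × 101 = 34.9 nmol/s.

34.9 nmol/s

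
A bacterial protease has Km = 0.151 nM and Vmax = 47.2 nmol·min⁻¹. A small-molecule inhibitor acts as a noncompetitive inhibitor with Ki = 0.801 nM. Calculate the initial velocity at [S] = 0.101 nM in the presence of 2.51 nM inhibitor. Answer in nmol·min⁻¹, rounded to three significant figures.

α = 1 + [I]/Ki = 1 + 2.51/0.801 = 4.134.
For a noncompetitive inhibitor, Vmax is reduced to Vmax/α while Km is unchanged: Km,app = 0.151 nM, Vmax,app = 11.4 nmol·min⁻¹.
v = Vmax,app·[S]/(Km,app + [S]) = 11.4 × 0.101/(0.151 + 0.101) = 4.58 nmol·min⁻¹.

4.58 nmol·min⁻¹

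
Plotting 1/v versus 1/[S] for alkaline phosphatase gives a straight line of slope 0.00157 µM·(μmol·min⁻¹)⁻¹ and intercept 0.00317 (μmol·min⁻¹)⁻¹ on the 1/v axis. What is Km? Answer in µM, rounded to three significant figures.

0.495 µM

y-intercept = 1/Vmax ⇒ Vmax = 315 μmol·min⁻¹; slope = Km/Vmax ⇒ Km = slope × Vmax.
Km = 0.00157 × 315 = 0.495 µM.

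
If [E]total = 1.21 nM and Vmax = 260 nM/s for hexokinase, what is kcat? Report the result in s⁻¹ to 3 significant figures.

kcat = Vmax/[E]total = 260 nM/s / 1.21 nM = 215 s⁻¹.

215 s⁻¹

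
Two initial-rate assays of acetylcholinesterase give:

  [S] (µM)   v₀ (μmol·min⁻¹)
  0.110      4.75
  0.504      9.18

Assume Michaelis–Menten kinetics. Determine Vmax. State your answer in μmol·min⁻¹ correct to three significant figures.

In reciprocal form, 1/v = (Km/Vmax)·(1/[S]) + 1/Vmax. The two points give (1/[S], 1/v) = (9.091, 0.2105) and (1.984, 0.1089).
Slope = (0.2105 − 0.1089)/(9.091 − 1.984) = 0.01430; intercept = 0.2105 − 0.01430×9.091 = 0.08057.
Vmax = 1/intercept = 12.4 μmol·min⁻¹; Km = slope × Vmax = 0.01430 × 12.4 = 0.177 µM.

12.4 μmol·min⁻¹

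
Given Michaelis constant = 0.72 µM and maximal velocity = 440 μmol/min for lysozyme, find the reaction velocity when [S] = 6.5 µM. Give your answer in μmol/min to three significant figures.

v = Vmax·[S]/(Km + [S]) = 440 × 6.5 / (0.72 + 6.5)
  = 2860 / 7.220 = 396 μmol/min.

396 μmol/min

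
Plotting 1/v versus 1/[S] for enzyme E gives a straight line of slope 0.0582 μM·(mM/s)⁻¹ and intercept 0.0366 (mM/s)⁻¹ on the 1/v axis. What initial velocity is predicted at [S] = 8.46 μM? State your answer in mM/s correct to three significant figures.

The y-intercept is 1/Vmax, so Vmax = 1/0.0366 = 27.3 mM/s.
The slope is Km/Vmax, so Km = 0.0582 × 27.3 = 1.59 μM.
Then v = 27.3 × 8.46/(1.59 + 8.46) = 23.0 mM/s.

23.0 mM/s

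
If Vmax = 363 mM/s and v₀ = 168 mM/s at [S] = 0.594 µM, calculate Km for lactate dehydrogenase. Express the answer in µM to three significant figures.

v/Vmax = 168/363 = 0.4628 = [S]/(Km+[S]).
So Km + [S] = [S]/0.4628 = 1.283 µM, giving Km = 1.283 − 0.594 = 0.689 µM.

0.689 µM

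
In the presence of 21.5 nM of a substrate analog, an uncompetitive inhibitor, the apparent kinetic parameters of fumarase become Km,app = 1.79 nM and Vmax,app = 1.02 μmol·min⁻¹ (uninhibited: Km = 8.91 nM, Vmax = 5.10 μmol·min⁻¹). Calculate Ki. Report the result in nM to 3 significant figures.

Uncompetitive: Vmax,app = Vmax/α (and Km,app = Km/α) with α = 1 + [I]/Ki.
α = Vmax/Vmax,app = 5.10/1.02 = 5.000.
Ki = [I]/(α − 1) = 21.5/4.000 = 5.38 nM.

5.38 nM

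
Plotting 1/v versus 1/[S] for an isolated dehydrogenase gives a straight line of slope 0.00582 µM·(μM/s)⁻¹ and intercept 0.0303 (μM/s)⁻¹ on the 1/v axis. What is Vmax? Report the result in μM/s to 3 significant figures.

33.0 μM/s

The y-intercept of a Lineweaver–Burk plot equals 1/Vmax, so Vmax = 1/0.0303 = 33.0 μM/s.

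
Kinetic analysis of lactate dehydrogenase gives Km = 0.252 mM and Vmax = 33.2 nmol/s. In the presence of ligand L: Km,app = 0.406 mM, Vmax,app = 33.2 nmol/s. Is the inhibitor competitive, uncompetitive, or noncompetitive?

Km increases (0.252 → 0.406 mM) while Vmax is unchanged — the hallmark of competitive inhibition.

competitive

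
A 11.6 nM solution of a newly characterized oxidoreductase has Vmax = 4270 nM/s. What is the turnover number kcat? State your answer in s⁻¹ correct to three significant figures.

368 s⁻¹

kcat = Vmax/[E]total = 4270 nM/s / 11.6 nM = 368 s⁻¹.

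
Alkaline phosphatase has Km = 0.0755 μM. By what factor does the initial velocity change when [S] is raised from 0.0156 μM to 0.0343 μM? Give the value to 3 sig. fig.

Since Vmax cancels, v₂/v₁ = [S]₂(Km+[S]₁) / [S]₁(Km+[S]₂).
= 0.0343×(0.0755+0.0156) / (0.0156×(0.0755+0.0343)) = 0.003125/0.001713 = 1.82.

1.82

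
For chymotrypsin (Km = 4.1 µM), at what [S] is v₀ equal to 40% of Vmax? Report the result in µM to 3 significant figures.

v/Vmax = [S]/(Km+[S]) = 0.4, so [S] = Km·0.4/(1 − 0.4) = 4.1 × 0.6667.
[S] = 2.73 µM.

2.73 µM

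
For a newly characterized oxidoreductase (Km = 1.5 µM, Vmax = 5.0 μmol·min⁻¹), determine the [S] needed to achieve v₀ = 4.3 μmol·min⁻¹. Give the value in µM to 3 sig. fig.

9.21 µM

Rearranging v = Vmax[S]/(Km+[S]) gives [S] = Km·v/(Vmax − v).
[S] = 1.5 × 4.3 / (5.0 − 4.3) = 6.450/0.7000 = 9.21 µM.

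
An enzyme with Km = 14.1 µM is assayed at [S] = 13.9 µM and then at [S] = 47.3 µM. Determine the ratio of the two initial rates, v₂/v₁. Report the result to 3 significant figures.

Since Vmax cancels, v₂/v₁ = [S]₂(Km+[S]₁) / [S]₁(Km+[S]₂).
= 47.3×(14.1+13.9) / (13.9×(14.1+47.3)) = 1324/853.5 = 1.55.

1.55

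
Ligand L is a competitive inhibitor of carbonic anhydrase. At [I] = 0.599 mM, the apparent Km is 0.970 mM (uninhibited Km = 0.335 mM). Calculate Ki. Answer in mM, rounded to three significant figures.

0.316 mM

Competitive: Km,app = α·Km with α = 1 + [I]/Ki.
α = Km,app/Km = 0.970/0.335 = 2.896.
Ki = [I]/(α − 1) = 0.599/1.896 = 0.316 mM.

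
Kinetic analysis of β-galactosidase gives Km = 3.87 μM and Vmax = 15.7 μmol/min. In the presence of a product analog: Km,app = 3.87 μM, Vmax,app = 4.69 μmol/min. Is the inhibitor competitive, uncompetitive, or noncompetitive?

noncompetitive

Vmax decreases (15.7 → 4.69 μmol/min) while Km is unchanged — pure noncompetitive inhibition.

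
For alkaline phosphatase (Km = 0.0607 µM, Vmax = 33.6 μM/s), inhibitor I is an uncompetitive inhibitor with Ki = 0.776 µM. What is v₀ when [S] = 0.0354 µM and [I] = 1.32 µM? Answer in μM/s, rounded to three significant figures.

7.61 μM/s

α = 1 + [I]/Ki = 1 + 1.32/0.776 = 2.701.
For an uncompetitive inhibitor, both parameters are divided by α, giving Vmax/α and Km/α: Km,app = 0.0225 µM, Vmax,app = 12.4 μM/s.
v = Vmax,app·[S]/(Km,app + [S]) = 12.4 × 0.0354/(0.0225 + 0.0354) = 7.61 μM/s.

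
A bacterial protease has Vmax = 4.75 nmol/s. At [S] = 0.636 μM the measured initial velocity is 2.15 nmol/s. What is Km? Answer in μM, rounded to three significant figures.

From v = Vmax[S]/(Km+[S]), Km = [S](Vmax − v)/v.
Km = 0.636 × (4.75 − 2.15) / 2.15 = 1.654/2.15 = 0.769 μM.

0.769 μM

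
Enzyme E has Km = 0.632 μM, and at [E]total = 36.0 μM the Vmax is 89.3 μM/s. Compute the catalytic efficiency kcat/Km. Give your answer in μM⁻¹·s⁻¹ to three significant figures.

kcat = Vmax/[E]total = 89.3/36.0 = 2.48 s⁻¹.
kcat/Km = 2.48/0.632 = 3.92 μM⁻¹·s⁻¹.

3.92 μM⁻¹·s⁻¹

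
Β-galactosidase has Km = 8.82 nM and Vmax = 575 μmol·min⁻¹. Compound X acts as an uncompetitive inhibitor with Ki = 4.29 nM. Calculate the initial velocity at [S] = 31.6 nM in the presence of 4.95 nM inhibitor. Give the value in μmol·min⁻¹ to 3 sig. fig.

α = 1 + [I]/Ki = 1 + 4.95/4.29 = 2.154.
For an uncompetitive inhibitor, both parameters are divided by α, giving Vmax/α and Km/α: Km,app = 4.10 nM, Vmax,app = 267 μmol·min⁻¹.
v = Vmax,app·[S]/(Km,app + [S]) = 267 × 31.6/(4.10 + 31.6) = 236 μmol·min⁻¹.

236 μmol·min⁻¹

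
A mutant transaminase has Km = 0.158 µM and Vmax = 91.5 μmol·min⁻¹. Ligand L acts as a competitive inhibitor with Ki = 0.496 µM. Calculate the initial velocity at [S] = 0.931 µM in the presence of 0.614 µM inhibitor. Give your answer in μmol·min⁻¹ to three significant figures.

With α = 1 + [I]/Ki = 1 + 0.614/0.496 = 2.238, the competitive rate law is v = Vmax[S] / (αKm + [S]).
v = 91.5×0.931 / (2.238×0.158 + 0.931) = 85.19/1.285 = 66.3 μmol·min⁻¹.

66.3 μmol·min⁻¹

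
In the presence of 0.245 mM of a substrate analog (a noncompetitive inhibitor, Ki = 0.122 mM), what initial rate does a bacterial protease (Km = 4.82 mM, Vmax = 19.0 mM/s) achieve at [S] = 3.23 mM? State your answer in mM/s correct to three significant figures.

2.53 mM/s

α = 1 + [I]/Ki = 1 + 0.245/0.122 = 3.008.
For a noncompetitive inhibitor, Vmax is reduced to Vmax/α while Km is unchanged: Km,app = 4.82 mM, Vmax,app = 6.32 mM/s.
v = Vmax,app·[S]/(Km,app + [S]) = 6.32 × 3.23/(4.82 + 3.23) = 2.53 mM/s.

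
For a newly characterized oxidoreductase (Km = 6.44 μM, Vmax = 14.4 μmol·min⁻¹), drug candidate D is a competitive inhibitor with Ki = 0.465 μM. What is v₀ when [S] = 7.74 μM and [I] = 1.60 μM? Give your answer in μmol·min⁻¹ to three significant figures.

3.07 μmol·min⁻¹

With α = 1 + [I]/Ki = 1 + 1.60/0.465 = 4.441, the competitive rate law is v = Vmax[S] / (αKm + [S]).
v = 14.4×7.74 / (4.441×6.44 + 7.74) = 111.5/36.34 = 3.07 μmol·min⁻¹.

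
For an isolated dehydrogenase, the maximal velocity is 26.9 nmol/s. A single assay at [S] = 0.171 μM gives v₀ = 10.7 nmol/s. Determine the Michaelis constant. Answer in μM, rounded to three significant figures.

From v = Vmax[S]/(Km+[S]), Km = [S](Vmax − v)/v.
Km = 0.171 × (26.9 − 10.7) / 10.7 = 2.770/10.7 = 0.259 μM.

0.259 μM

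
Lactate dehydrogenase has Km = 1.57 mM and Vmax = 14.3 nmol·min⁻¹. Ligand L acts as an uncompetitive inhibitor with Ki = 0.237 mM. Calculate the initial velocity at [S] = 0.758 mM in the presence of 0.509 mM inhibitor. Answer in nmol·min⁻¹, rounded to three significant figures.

2.74 nmol·min⁻¹

α = 1 + [I]/Ki = 1 + 0.509/0.237 = 3.148.
For an uncompetitive inhibitor, both parameters are divided by α, giving Vmax/α and Km/α: Km,app = 0.499 mM, Vmax,app = 4.54 nmol·min⁻¹.
v = Vmax,app·[S]/(Km,app + [S]) = 4.54 × 0.758/(0.499 + 0.758) = 2.74 nmol·min⁻¹.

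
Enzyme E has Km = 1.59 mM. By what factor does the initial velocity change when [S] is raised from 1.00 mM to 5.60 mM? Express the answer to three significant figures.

2.02

The fractional saturations are [S]/(Km+[S]) = 1.00/2.590 = 0.3861 and 5.60/7.190 = 0.7789.
v₂/v₁ is just their ratio: 0.7789/0.3861 = 2.02.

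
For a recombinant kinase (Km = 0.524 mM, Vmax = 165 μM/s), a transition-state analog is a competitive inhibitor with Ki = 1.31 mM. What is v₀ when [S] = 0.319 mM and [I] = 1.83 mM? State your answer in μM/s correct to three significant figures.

33.4 μM/s

With α = 1 + [I]/Ki = 1 + 1.83/1.31 = 2.397, the competitive rate law is v = Vmax[S] / (αKm + [S]).
v = 165×0.319 / (2.397×0.524 + 0.319) = 52.64/1.575 = 33.4 μM/s.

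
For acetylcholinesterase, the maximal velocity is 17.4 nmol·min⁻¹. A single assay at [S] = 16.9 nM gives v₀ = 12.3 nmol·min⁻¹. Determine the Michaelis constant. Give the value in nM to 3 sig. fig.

7.01 nM

v/Vmax = 12.3/17.4 = 0.7069 = [S]/(Km+[S]).
So Km + [S] = [S]/0.7069 = 23.91 nM, giving Km = 23.91 − 16.9 = 7.01 nM.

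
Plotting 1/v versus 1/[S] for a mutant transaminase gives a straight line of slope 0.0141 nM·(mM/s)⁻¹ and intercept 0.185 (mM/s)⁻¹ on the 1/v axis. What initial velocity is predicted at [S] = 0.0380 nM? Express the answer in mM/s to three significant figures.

The y-intercept is 1/Vmax, so Vmax = 1/0.185 = 5.41 mM/s.
The slope is Km/Vmax, so Km = 0.0141 × 5.41 = 0.0762 nM.
Then v = 5.41 × 0.0380/(0.0762 + 0.0380) = 1.80 mM/s.

1.80 mM/s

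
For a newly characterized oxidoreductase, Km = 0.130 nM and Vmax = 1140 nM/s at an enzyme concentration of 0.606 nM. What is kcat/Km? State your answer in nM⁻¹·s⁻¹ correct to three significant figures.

kcat = Vmax/[E]total = 1140/0.606 = 1880 s⁻¹.
kcat/Km = 1880/0.130 = 14500 nM⁻¹·s⁻¹.

14500 nM⁻¹·s⁻¹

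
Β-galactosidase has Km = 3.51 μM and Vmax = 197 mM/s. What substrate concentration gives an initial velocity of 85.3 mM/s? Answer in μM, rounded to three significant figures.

2.68 μM

Rearranging v = Vmax[S]/(Km+[S]) gives [S] = Km·v/(Vmax − v).
[S] = 3.51 × 85.3 / (197 − 85.3) = 299.4/111.7 = 2.68 μM.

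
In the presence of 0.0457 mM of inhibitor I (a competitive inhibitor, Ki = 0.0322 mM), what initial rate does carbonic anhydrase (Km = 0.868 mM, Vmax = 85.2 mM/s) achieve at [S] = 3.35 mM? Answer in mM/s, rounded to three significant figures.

α = 1 + [I]/Ki = 1 + 0.0457/0.0322 = 2.419.
For a competitive inhibitor, Vmax is unchanged and the apparent Km becomes α·Km: Km,app = 2.10 mM, Vmax,app = 85.2 mM/s.
v = Vmax,app·[S]/(Km,app + [S]) = 85.2 × 3.35/(2.10 + 3.35) = 52.4 mM/s.

52.4 mM/s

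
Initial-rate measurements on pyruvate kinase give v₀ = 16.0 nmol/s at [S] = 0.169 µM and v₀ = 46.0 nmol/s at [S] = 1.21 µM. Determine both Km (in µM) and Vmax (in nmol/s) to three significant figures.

In reciprocal form, 1/v = (Km/Vmax)·(1/[S]) + 1/Vmax. The two points give (1/[S], 1/v) = (5.917, 0.06250) and (0.8264, 0.02174).
Slope = (0.06250 − 0.02174)/(5.917 − 0.8264) = 0.008007; intercept = 0.06250 − 0.008007×5.917 = 0.01512.
Vmax = 1/intercept = 66.1 nmol/s; Km = slope × Vmax = 0.008007 × 66.1 = 0.529 µM.

Km = 0.529 µM; Vmax = 66.1 nmol/s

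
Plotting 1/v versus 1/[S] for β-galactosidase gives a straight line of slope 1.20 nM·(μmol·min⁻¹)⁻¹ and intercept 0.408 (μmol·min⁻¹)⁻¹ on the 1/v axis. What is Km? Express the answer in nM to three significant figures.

2.94 nM

y-intercept = 1/Vmax ⇒ Vmax = 2.45 μmol·min⁻¹; slope = Km/Vmax ⇒ Km = slope × Vmax.
Km = 1.20 × 2.45 = 2.94 nM.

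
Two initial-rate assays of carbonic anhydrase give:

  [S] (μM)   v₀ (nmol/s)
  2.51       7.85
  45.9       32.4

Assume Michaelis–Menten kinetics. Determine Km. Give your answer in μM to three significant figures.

From v = Vmax[S]/(Km+[S]), each point gives Vmax = v(Km+[S])/[S].
Equating: 7.85(Km+2.51)/2.51 = 32.4(Km+45.9)/45.9.
3.127·Km + 7.85 = 0.7059·Km + 32.4, so (3.127 − 0.7059)·Km = 32.4 − 7.85.
Km = 24.55/2.422 = 10.1 μM; then Vmax = 7.85(10.1+2.51)/2.51 = 39.6 nmol/s.

10.1 μM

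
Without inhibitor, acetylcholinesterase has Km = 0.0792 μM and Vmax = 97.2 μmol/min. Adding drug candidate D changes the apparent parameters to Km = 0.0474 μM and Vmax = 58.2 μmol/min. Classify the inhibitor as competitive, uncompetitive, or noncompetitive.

Both Km and Vmax decrease by the same factor (~1.67-fold) — characteristic of uncompetitive inhibition.

uncompetitive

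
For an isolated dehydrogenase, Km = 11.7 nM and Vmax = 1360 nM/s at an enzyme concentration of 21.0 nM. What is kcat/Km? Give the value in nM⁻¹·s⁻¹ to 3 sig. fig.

5.54 nM⁻¹·s⁻¹

kcat = Vmax/[E]total = 1360/21.0 = 64.8 s⁻¹.
kcat/Km = 64.8/11.7 = 5.54 nM⁻¹·s⁻¹.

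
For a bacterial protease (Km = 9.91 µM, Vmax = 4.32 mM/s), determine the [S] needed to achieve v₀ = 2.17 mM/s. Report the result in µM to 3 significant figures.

10.0 µM

The required fractional saturation is v/Vmax = 2.17/4.32 = 0.5023.
Then [S]/(Km+[S]) = 0.5023 ⇒ [S] = 9.91 × 0.5023/(1 − 0.5023) = 10.0 µM.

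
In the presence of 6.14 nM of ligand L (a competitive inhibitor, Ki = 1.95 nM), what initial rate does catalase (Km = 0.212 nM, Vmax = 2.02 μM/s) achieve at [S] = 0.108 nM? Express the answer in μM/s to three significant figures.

With α = 1 + [I]/Ki = 1 + 6.14/1.95 = 4.149, the competitive rate law is v = Vmax[S] / (αKm + [S]).
v = 2.02×0.108 / (4.149×0.212 + 0.108) = 0.2182/0.9875 = 0.221 μM/s.

0.221 μM/s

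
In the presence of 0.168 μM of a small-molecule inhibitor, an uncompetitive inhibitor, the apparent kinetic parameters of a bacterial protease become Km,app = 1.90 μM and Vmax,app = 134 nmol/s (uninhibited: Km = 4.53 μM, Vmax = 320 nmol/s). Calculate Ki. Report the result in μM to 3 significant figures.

0.121 μM

Uncompetitive: Vmax,app = Vmax/α (and Km,app = Km/α) with α = 1 + [I]/Ki.
α = Vmax/Vmax,app = 320/134 = 2.388.
Ki = [I]/(α − 1) = 0.168/1.388 = 0.121 μM.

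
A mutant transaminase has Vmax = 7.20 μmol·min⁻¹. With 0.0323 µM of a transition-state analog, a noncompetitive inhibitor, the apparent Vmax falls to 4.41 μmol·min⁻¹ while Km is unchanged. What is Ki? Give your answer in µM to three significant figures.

0.0511 µM

Noncompetitive: Vmax,app = Vmax/α with α = 1 + [I]/Ki.
α = Vmax/Vmax,app = 7.20/4.41 = 1.633.
Since α = 1 + [I]/Ki, [I]/Ki = 1.633 − 1 = 0.6327 and Ki = 0.0323/0.6327 = 0.0511 µM.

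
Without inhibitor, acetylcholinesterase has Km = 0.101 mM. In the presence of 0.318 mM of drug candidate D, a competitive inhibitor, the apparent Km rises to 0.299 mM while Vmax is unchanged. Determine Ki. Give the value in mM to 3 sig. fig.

0.162 mM

Competitive: Km,app = α·Km with α = 1 + [I]/Ki.
α = Km,app/Km = 0.299/0.101 = 2.960.
Since α = 1 + [I]/Ki, [I]/Ki = 2.960 − 1 = 1.960 and Ki = 0.318/1.960 = 0.162 mM.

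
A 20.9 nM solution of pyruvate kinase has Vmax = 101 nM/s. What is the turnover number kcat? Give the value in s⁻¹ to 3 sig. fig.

4.83 s⁻¹

kcat = Vmax/[E]total = 101 nM/s / 20.9 nM = 4.83 s⁻¹.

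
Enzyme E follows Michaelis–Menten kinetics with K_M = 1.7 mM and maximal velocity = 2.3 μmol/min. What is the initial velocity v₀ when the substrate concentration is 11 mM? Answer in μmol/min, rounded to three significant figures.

v = Vmax·[S]/(Km + [S]) = 2.3 × 11 / (1.7 + 11)
  = 25.30 / 12.70 = 1.99 μmol/min.

1.99 μmol/min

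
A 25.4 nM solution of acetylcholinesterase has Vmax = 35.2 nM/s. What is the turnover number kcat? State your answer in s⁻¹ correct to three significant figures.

kcat = Vmax/[E]total = 35.2 nM/s / 25.4 nM = 1.39 s⁻¹.

1.39 s⁻¹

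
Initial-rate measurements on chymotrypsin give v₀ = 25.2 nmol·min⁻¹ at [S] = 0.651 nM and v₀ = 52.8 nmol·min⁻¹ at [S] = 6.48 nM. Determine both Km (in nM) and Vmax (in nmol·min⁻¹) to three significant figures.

In reciprocal form, 1/v = (Km/Vmax)·(1/[S]) + 1/Vmax. The two points give (1/[S], 1/v) = (1.536, 0.03968) and (0.1543, 0.01894).
Slope = (0.03968 − 0.01894)/(1.536 − 0.1543) = 0.01501; intercept = 0.03968 − 0.01501×1.536 = 0.01662.
Vmax = 1/intercept = 60.2 nmol·min⁻¹; Km = slope × Vmax = 0.01501 × 60.2 = 0.903 nM.

Km = 0.903 nM; Vmax = 60.2 nmol·min⁻¹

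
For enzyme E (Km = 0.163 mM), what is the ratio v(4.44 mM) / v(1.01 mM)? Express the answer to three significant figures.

The fractional saturations are [S]/(Km+[S]) = 1.01/1.173 = 0.8610 and 4.44/4.603 = 0.9646.
v₂/v₁ is just their ratio: 0.9646/0.8610 = 1.12.

1.12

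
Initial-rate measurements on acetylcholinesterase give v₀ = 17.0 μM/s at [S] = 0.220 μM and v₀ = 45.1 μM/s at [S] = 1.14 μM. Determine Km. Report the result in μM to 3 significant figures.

In reciprocal form, 1/v = (Km/Vmax)·(1/[S]) + 1/Vmax. The two points give (1/[S], 1/v) = (4.545, 0.05882) and (0.8772, 0.02217).
Slope = (0.05882 − 0.02217)/(4.545 − 0.8772) = 0.009991; intercept = 0.05882 − 0.009991×4.545 = 0.01341.
Vmax = 1/intercept = 74.6 μM/s; Km = slope × Vmax = 0.009991 × 74.6 = 0.745 μM.

0.745 μM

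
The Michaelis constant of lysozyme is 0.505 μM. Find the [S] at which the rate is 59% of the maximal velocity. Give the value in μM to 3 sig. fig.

0.727 μM

v/Vmax = [S]/(Km+[S]) = 0.59, so [S] = Km·0.59/(1 − 0.59) = 0.505 × 1.439.
[S] = 0.727 μM.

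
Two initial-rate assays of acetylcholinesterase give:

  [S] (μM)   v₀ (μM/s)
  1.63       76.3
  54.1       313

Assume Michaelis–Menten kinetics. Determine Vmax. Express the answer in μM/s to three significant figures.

346 μM/s

In reciprocal form, 1/v = (Km/Vmax)·(1/[S]) + 1/Vmax. The two points give (1/[S], 1/v) = (0.6135, 0.01311) and (0.01848, 0.003195).
Slope = (0.01311 − 0.003195)/(0.6135 − 0.01848) = 0.01666; intercept = 0.01311 − 0.01666×0.6135 = 0.002887.
Vmax = 1/intercept = 346 μM/s; Km = slope × Vmax = 0.01666 × 346 = 5.77 μM.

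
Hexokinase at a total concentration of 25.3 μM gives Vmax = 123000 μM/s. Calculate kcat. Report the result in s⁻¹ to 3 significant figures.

4860 s⁻¹

kcat = Vmax/[E]total = 123000 μM/s / 25.3 μM = 4860 s⁻¹.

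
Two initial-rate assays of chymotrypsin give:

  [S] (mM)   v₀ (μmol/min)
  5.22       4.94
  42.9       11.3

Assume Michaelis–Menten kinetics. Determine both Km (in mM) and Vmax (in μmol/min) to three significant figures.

Km = 9.31 mM; Vmax = 13.8 μmol/min

From v = Vmax[S]/(Km+[S]), each point gives Vmax = v(Km+[S])/[S].
Equating: 4.94(Km+5.22)/5.22 = 11.3(Km+42.9)/42.9.
0.9464·Km + 4.94 = 0.2634·Km + 11.3, so (0.9464 − 0.2634)·Km = 11.3 − 4.94.
Km = 6.360/0.6830 = 9.31 mM; then Vmax = 4.94(9.31+5.22)/5.22 = 13.8 μmol/min.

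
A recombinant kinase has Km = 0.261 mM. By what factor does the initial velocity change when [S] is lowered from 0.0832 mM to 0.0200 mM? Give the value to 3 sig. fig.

Since Vmax cancels, v₂/v₁ = [S]₂(Km+[S]₁) / [S]₁(Km+[S]₂).
= 0.0200×(0.261+0.0832) / (0.0832×(0.261+0.0200)) = 0.006884/0.02338 = 0.294.

0.294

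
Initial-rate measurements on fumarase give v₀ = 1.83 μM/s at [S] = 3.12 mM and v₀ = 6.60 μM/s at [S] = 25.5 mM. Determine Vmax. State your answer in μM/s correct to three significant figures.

In reciprocal form, 1/v = (Km/Vmax)·(1/[S]) + 1/Vmax. The two points give (1/[S], 1/v) = (0.3205, 0.5464) and (0.03922, 0.1515).
Slope = (0.5464 − 0.1515)/(0.3205 − 0.03922) = 1.404; intercept = 0.5464 − 1.404×0.3205 = 0.09646.
Vmax = 1/intercept = 10.4 μM/s; Km = slope × Vmax = 1.404 × 10.4 = 14.6 mM.

10.4 μM/s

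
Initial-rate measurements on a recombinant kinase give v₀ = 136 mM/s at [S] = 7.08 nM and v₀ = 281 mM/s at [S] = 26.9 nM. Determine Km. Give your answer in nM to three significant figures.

16.5 nM

From v = Vmax[S]/(Km+[S]), each point gives Vmax = v(Km+[S])/[S].
Equating: 136(Km+7.08)/7.08 = 281(Km+26.9)/26.9.
19.21·Km + 136 = 10.45·Km + 281, so (19.21 − 10.45)·Km = 281 − 136.
Km = 145.0/8.763 = 16.5 nM; then Vmax = 136(16.5+7.08)/7.08 = 454 mM/s.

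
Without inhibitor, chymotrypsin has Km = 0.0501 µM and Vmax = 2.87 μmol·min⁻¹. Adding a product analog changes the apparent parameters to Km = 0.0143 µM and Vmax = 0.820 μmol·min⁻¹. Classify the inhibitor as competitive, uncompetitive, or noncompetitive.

Both Km and Vmax decrease by the same factor (~3.50-fold) — characteristic of uncompetitive inhibition.

uncompetitive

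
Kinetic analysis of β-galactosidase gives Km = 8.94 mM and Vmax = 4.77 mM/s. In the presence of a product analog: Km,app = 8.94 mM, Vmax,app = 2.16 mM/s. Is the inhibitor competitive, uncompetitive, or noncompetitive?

noncompetitive

Vmax decreases (4.77 → 2.16 mM/s) while Km is unchanged — pure noncompetitive inhibition.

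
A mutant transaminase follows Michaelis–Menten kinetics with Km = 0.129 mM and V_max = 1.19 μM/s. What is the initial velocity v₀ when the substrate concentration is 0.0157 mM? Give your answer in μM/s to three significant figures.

[S]/(Km+[S]) = 0.0157/0.1447 = 0.1085, the fractional saturation.
v = 0.1085 × Vmax = 0.1085 × 1.19 = 0.129 μM/s.

0.129 μM/s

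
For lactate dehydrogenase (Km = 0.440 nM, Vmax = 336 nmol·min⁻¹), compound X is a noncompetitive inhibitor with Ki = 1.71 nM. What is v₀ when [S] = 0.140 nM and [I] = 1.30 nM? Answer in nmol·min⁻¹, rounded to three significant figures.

α = 1 + [I]/Ki = 1 + 1.30/1.71 = 1.760.
For a noncompetitive inhibitor, Vmax is reduced to Vmax/α while Km is unchanged: Km,app = 0.440 nM, Vmax,app = 191 nmol·min⁻¹.
v = Vmax,app·[S]/(Km,app + [S]) = 191 × 0.140/(0.440 + 0.140) = 46.1 nmol·min⁻¹.

46.1 nmol·min⁻¹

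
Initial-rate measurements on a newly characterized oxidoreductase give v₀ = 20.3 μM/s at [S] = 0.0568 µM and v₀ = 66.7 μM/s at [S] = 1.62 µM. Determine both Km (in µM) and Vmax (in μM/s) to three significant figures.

From v = Vmax[S]/(Km+[S]), each point gives Vmax = v(Km+[S])/[S].
Equating: 20.3(Km+0.0568)/0.0568 = 66.7(Km+1.62)/1.62.
357.4·Km + 20.3 = 41.17·Km + 66.7, so (357.4 − 41.17)·Km = 66.7 − 20.3.
Km = 46.40/316.2 = 0.147 µM; then Vmax = 20.3(0.147+0.0568)/0.0568 = 72.7 μM/s.

Km = 0.147 µM; Vmax = 72.7 μM/s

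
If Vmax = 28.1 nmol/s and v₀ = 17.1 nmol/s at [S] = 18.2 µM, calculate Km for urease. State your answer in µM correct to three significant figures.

From v = Vmax[S]/(Km+[S]), Km = [S](Vmax − v)/v.
Km = 18.2 × (28.1 − 17.1) / 17.1 = 200.2/17.1 = 11.7 µM.

11.7 µM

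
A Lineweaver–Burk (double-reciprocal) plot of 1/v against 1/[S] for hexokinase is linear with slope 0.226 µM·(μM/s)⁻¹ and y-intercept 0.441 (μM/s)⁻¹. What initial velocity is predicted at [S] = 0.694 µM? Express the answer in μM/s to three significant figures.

1.30 μM/s

The y-intercept is 1/Vmax, so Vmax = 1/0.441 = 2.27 μM/s.
The slope is Km/Vmax, so Km = 0.226 × 2.27 = 0.512 µM.
Then v = 2.27 × 0.694/(0.512 + 0.694) = 1.30 μM/s.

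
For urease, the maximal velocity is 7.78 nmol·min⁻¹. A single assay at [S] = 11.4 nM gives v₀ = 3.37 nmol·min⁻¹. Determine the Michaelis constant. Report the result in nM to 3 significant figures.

14.9 nM

From v = Vmax[S]/(Km+[S]), Km = [S](Vmax − v)/v.
Km = 11.4 × (7.78 − 3.37) / 3.37 = 50.27/3.37 = 14.9 nM.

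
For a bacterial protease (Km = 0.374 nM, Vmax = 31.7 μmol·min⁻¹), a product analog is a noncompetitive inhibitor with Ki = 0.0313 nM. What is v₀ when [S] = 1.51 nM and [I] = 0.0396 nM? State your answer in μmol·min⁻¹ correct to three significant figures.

11.2 μmol·min⁻¹

With α = 1 + [I]/Ki = 1 + 0.0396/0.0313 = 2.265, the noncompetitive rate law is v = (Vmax/α)·[S] / (Km + [S]).
v = (31.7/2.265)×1.51 / (0.374 + 1.51) = 21.13/1.884 = 11.2 μmol·min⁻¹.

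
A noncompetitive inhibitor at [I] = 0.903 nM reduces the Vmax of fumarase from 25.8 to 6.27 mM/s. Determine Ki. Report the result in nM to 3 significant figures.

0.290 nM

Noncompetitive: Vmax,app = Vmax/α with α = 1 + [I]/Ki.
α = Vmax/Vmax,app = 25.8/6.27 = 4.115.
Since α = 1 + [I]/Ki, [I]/Ki = 4.115 − 1 = 3.115 and Ki = 0.903/3.115 = 0.290 nM.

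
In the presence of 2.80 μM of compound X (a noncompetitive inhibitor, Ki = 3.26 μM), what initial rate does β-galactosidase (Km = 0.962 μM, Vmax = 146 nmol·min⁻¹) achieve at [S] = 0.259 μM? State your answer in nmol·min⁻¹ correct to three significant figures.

16.7 nmol·min⁻¹

With α = 1 + [I]/Ki = 1 + 2.80/3.26 = 1.859, the noncompetitive rate law is v = (Vmax/α)·[S] / (Km + [S]).
v = (146/1.859)×0.259 / (0.962 + 0.259) = 20.34/1.221 = 16.7 nmol·min⁻¹.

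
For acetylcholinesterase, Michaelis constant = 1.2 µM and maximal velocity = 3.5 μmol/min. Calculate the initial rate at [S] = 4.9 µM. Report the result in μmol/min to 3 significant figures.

v = Vmax·[S]/(Km + [S]) = 3.5 × 4.9 / (1.2 + 4.9)
  = 17.15 / 6.100 = 2.81 μmol/min.

2.81 μmol/min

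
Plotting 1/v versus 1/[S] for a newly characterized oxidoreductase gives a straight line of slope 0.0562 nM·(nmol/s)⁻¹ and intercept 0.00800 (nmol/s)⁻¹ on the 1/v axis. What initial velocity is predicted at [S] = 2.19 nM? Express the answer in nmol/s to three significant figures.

29.7 nmol/s

The y-intercept is 1/Vmax, so Vmax = 1/0.00800 = 125 nmol/s.
The slope is Km/Vmax, so Km = 0.0562 × 125 = 7.02 nM.
Then v = 125 × 2.19/(7.02 + 2.19) = 29.7 nmol/s.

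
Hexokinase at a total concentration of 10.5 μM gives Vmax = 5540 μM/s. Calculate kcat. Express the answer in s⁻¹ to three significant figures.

528 s⁻¹

kcat = Vmax/[E]total = 5540 μM/s / 10.5 μM = 528 s⁻¹.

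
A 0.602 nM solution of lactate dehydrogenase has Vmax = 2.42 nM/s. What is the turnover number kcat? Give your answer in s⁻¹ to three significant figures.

kcat = Vmax/[E]total = 2.42 nM/s / 0.602 nM = 4.02 s⁻¹.

4.02 s⁻¹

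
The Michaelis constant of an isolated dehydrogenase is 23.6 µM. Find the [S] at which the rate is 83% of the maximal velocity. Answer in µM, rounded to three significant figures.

v/Vmax = [S]/(Km+[S]) = 0.83, so [S] = Km·0.83/(1 − 0.83) = 23.6 × 4.882.
[S] = 115 µM.

115 µM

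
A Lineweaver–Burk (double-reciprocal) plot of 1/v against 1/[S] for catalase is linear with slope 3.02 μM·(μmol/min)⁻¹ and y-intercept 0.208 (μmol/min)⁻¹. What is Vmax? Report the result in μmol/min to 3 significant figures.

The y-intercept of a Lineweaver–Burk plot equals 1/Vmax, so Vmax = 1/0.208 = 4.81 μmol/min.

4.81 μmol/min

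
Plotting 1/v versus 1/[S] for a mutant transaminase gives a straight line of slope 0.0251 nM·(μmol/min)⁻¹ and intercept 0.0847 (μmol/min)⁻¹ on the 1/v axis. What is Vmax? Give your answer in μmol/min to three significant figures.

11.8 μmol/min

The y-intercept of a Lineweaver–Burk plot equals 1/Vmax, so Vmax = 1/0.0847 = 11.8 μmol/min.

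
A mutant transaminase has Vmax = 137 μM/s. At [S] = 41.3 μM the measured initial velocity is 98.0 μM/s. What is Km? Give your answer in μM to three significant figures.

v/Vmax = 98.0/137 = 0.7153 = [S]/(Km+[S]).
So Km + [S] = [S]/0.7153 = 57.74 μM, giving Km = 57.74 − 41.3 = 16.4 μM.

16.4 μM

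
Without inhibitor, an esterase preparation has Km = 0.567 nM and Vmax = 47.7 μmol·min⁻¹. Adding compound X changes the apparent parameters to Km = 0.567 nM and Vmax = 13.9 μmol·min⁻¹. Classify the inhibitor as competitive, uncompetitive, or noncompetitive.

noncompetitive

Vmax decreases (47.7 → 13.9 μmol·min⁻¹) while Km is unchanged — pure noncompetitive inhibition.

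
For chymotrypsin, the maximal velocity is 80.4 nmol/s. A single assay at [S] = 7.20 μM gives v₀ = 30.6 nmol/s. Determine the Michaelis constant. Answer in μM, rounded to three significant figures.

From v = Vmax[S]/(Km+[S]), Km = [S](Vmax − v)/v.
Km = 7.20 × (80.4 − 30.6) / 30.6 = 358.6/30.6 = 11.7 μM.

11.7 μM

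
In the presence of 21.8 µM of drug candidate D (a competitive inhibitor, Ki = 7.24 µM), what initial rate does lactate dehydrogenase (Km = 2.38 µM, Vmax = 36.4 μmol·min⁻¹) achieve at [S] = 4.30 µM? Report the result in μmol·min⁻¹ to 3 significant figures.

11.3 μmol·min⁻¹

With α = 1 + [I]/Ki = 1 + 21.8/7.24 = 4.011, the competitive rate law is v = Vmax[S] / (αKm + [S]).
v = 36.4×4.30 / (4.011×2.38 + 4.30) = 156.5/13.85 = 11.3 μmol·min⁻¹.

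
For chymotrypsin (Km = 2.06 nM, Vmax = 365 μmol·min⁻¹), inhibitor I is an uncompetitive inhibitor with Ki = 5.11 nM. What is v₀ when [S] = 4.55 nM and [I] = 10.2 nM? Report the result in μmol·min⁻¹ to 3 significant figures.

With α = 1 + [I]/Ki = 1 + 10.2/5.11 = 2.996, the uncompetitive rate law is v = (Vmax/α)·[S] / (Km/α + [S]).
v = (365/2.996)×4.55 / (2.06/2.996 + 4.55) = 554.3/5.238 = 106 μmol·min⁻¹.

106 μmol·min⁻¹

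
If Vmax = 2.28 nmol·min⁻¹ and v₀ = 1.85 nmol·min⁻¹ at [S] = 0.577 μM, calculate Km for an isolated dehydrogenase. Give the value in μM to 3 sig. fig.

0.134 μM

From v = Vmax[S]/(Km+[S]), Km = [S](Vmax − v)/v.
Km = 0.577 × (2.28 − 1.85) / 1.85 = 0.2481/1.85 = 0.134 μM.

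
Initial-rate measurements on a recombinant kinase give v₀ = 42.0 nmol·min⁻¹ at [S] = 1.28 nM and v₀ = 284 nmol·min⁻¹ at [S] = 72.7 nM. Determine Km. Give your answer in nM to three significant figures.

In reciprocal form, 1/v = (Km/Vmax)·(1/[S]) + 1/Vmax. The two points give (1/[S], 1/v) = (0.7812, 0.02381) and (0.01376, 0.003521).
Slope = (0.02381 − 0.003521)/(0.7812 − 0.01376) = 0.02643; intercept = 0.02381 − 0.02643×0.7812 = 0.003158.
Vmax = 1/intercept = 317 nmol·min⁻¹; Km = slope × Vmax = 0.02643 × 317 = 8.37 nM.

8.37 nM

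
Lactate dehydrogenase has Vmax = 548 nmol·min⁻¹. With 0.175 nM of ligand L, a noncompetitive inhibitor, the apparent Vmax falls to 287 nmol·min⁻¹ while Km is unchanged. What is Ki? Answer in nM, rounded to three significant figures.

Noncompetitive: Vmax,app = Vmax/α with α = 1 + [I]/Ki.
α = Vmax/Vmax,app = 548/287 = 1.909.
Ki = [I]/(α − 1) = 0.175/0.9094 = 0.192 nM.

0.192 nM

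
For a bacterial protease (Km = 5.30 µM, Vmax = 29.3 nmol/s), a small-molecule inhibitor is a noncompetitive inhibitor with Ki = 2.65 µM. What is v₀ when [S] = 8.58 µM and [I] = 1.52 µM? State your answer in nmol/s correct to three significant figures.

11.5 nmol/s

α = 1 + [I]/Ki = 1 + 1.52/2.65 = 1.574.
For a noncompetitive inhibitor, Vmax is reduced to Vmax/α while Km is unchanged: Km,app = 5.30 µM, Vmax,app = 18.6 nmol/s.
v = Vmax,app·[S]/(Km,app + [S]) = 18.6 × 8.58/(5.30 + 8.58) = 11.5 nmol/s.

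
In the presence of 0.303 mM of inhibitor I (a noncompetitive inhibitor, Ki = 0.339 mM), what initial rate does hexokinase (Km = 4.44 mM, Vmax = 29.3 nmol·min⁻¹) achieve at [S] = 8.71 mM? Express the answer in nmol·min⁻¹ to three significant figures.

α = 1 + [I]/Ki = 1 + 0.303/0.339 = 1.894.
For a noncompetitive inhibitor, Vmax is reduced to Vmax/α while Km is unchanged: Km,app = 4.44 mM, Vmax,app = 15.5 nmol·min⁻¹.
v = Vmax,app·[S]/(Km,app + [S]) = 15.5 × 8.71/(4.44 + 8.71) = 10.2 nmol·min⁻¹.

10.2 nmol·min⁻¹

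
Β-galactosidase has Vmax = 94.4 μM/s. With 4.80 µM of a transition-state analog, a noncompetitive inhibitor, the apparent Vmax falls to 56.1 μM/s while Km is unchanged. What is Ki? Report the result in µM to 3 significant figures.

7.03 µM

Noncompetitive: Vmax,app = Vmax/α with α = 1 + [I]/Ki.
α = Vmax/Vmax,app = 94.4/56.1 = 1.683.
Ki = [I]/(α − 1) = 4.80/0.6827 = 7.03 µM.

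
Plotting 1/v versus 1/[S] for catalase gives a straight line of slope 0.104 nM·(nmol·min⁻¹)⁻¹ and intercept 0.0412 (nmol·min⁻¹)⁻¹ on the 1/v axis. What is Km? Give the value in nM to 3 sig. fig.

2.52 nM

y-intercept = 1/Vmax ⇒ Vmax = 24.3 nmol·min⁻¹; slope = Km/Vmax ⇒ Km = slope × Vmax.
Km = 0.104 × 24.3 = 2.52 nM.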